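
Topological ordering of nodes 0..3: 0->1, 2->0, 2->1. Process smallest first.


Kahn's algorithm, process smallest node first
Order: [2, 0, 1, 3]


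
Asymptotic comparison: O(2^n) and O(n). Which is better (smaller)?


linear grows slower than exponential
O(n) is asymptotically smaller; O(2^n) grows faster


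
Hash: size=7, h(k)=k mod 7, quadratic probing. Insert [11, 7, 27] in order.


Insertions: 11->slot 4; 7->slot 0; 27->slot 6
Table: [7, None, None, None, 11, None, 27]


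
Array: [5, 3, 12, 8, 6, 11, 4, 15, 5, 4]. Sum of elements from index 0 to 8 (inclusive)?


Prefix sums: [0, 5, 8, 20, 28, 34, 45, 49, 64, 69, 73]
Sum[0..8] = prefix[9] - prefix[0] = 69 - 0 = 69


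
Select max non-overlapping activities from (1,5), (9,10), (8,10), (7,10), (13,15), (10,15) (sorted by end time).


Greedy: pick earliest-ending, then skip overlaps.
Selected (3 activities): [(1, 5), (9, 10), (13, 15)]


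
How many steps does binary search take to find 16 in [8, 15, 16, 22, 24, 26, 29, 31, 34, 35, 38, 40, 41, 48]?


Search for 16:
[0,13] mid=6 arr[6]=29
[0,5] mid=2 arr[2]=16
Total: 2 comparisons


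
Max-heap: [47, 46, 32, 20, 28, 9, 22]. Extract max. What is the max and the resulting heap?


Max = 47
Replace root with last, heapify down
Resulting heap: [46, 28, 32, 20, 22, 9]


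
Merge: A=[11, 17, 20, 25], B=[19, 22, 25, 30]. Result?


Compare heads, take smaller each step.
Merged: [11, 17, 19, 20, 22, 25, 25, 30]


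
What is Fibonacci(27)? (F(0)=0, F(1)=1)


F(n)=F(n-1)+F(n-2)
...F(25)=75025, F(26)=121393, F(27)=196418


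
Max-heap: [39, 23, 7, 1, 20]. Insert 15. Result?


Append 15: [39, 23, 7, 1, 20, 15]
Bubble up: swap idx 5(15) with idx 2(7)
Result: [39, 23, 15, 1, 20, 7]


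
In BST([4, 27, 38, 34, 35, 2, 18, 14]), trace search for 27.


BST root = 4
Search for 27: compare at each node
Path: [4, 27]


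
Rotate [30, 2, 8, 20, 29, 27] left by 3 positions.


Left rotate by 3: [20, 29, 27, 30, 2, 8]


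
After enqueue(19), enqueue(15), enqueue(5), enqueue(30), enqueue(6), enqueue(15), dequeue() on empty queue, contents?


enqueue(19) -> [19]
enqueue(15) -> [19, 15]
enqueue(5) -> [19, 15, 5]
enqueue(30) -> [19, 15, 5, 30]
enqueue(6) -> [19, 15, 5, 30, 6]
enqueue(15) -> [19, 15, 5, 30, 6, 15]
dequeue() returns 19 -> [15, 5, 30, 6, 15]
Final queue (front to back): [15, 5, 30, 6, 15]


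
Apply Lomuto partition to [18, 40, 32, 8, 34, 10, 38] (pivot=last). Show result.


Elements <= 38 go left of pivot.
Result: [18, 32, 8, 34, 10, 38, 40], pivot at index 5


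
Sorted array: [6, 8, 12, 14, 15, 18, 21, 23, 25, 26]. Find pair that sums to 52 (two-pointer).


Two pointers: lo=0, hi=9
No pair sums to 52


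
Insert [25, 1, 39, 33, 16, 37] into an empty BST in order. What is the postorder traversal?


Root = 25; build tree by BST insertion.
Postorder traversal: [16, 1, 37, 33, 39, 25]


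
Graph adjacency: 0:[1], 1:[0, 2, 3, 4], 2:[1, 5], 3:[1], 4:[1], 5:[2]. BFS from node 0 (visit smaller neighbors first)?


BFS queue: start with [0]
Visit order: [0, 1, 2, 3, 4, 5]


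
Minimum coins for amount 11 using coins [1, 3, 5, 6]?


dp[0]=0; dp[i]=1+min(dp[i-c] for c in coins)
...dp[6]=1, dp[7]=2, dp[8]=2, dp[9]=2, dp[10]=2, dp[11]=2
Minimum coins for 11 = 2


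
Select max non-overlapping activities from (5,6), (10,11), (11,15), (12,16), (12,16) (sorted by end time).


Greedy: pick earliest-ending, then skip overlaps.
Selected (3 activities): [(5, 6), (10, 11), (11, 15)]


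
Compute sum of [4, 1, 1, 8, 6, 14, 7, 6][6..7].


Prefix sums: [0, 4, 5, 6, 14, 20, 34, 41, 47]
Sum[6..7] = prefix[8] - prefix[6] = 47 - 34 = 13


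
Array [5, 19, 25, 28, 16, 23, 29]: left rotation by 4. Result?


Left rotate by 4: [16, 23, 29, 5, 19, 25, 28]


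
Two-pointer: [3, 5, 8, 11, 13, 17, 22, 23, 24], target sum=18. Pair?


Two pointers: lo=0, hi=8
Found pair: (5, 13) summing to 18


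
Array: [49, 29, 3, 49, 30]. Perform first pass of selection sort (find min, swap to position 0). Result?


After one pass: [3, 29, 49, 49, 30]


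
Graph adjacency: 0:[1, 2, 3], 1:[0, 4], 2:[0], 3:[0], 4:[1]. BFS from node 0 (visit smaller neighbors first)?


BFS queue: start with [0]
Visit order: [0, 1, 2, 3, 4]


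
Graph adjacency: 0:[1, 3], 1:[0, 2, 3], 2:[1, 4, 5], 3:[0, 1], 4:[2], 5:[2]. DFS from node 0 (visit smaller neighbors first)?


DFS stack-based: start with [0]
Visit order: [0, 1, 2, 4, 5, 3]


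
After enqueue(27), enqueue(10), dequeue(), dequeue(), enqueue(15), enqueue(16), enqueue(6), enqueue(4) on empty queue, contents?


enqueue(27) -> [27]
enqueue(10) -> [27, 10]
dequeue() returns 27 -> [10]
dequeue() returns 10 -> []
enqueue(15) -> [15]
enqueue(16) -> [15, 16]
enqueue(6) -> [15, 16, 6]
enqueue(4) -> [15, 16, 6, 4]
Final queue (front to back): [15, 16, 6, 4]


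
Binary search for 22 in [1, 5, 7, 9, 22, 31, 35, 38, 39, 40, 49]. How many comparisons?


Search for 22:
[0,10] mid=5 arr[5]=31
[0,4] mid=2 arr[2]=7
[3,4] mid=3 arr[3]=9
[4,4] mid=4 arr[4]=22
Total: 4 comparisons


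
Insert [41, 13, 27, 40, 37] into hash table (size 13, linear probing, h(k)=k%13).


Insertions: 41->slot 2; 13->slot 0; 27->slot 1; 40->slot 3; 37->slot 11
Table: [13, 27, 41, 40, None, None, None, None, None, None, None, 37, None]


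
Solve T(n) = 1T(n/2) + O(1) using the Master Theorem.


a=1, b=2, c=0. log_2(1)=0 = c=0. Case 2: O(n^c log n) = O(log n)
Complexity: O(log n)


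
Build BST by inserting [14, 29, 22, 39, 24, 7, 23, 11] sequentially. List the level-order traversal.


Root = 14; build tree by BST insertion.
Level-Order traversal: [14, 7, 29, 11, 22, 39, 24, 23]


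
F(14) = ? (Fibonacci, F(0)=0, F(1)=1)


F(n)=F(n-1)+F(n-2)
...F(12)=144, F(13)=233, F(14)=377


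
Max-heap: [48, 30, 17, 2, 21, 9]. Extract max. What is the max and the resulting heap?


Max = 48
Replace root with last, heapify down
Resulting heap: [30, 21, 17, 2, 9]


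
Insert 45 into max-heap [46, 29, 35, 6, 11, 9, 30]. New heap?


Append 45: [46, 29, 35, 6, 11, 9, 30, 45]
Bubble up: swap idx 7(45) with idx 3(6); swap idx 3(45) with idx 1(29)
Result: [46, 45, 35, 29, 11, 9, 30, 6]


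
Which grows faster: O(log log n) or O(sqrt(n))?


double-logarithmic grows slower than sublinear
O(log log n) is asymptotically smaller; O(sqrt(n)) grows faster


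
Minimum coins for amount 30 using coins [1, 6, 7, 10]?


dp[0]=0; dp[i]=1+min(dp[i-c] for c in coins)
...dp[25]=4, dp[26]=3, dp[27]=3, dp[28]=4, dp[29]=4, dp[30]=3
Minimum coins for 30 = 3


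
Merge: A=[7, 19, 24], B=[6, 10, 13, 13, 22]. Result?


Compare heads, take smaller each step.
Merged: [6, 7, 10, 13, 13, 19, 22, 24]


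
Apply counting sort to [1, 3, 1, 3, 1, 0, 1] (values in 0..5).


Count array: [1, 4, 0, 2, 0, 0]
Reconstruct: [0, 1, 1, 1, 1, 3, 3]


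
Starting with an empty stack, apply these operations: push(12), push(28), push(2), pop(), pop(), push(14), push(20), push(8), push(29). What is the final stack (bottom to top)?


push(12) -> [12]
push(28) -> [12, 28]
push(2) -> [12, 28, 2]
pop() returns 2 -> [12, 28]
pop() returns 28 -> [12]
push(14) -> [12, 14]
push(20) -> [12, 14, 20]
push(8) -> [12, 14, 20, 8]
push(29) -> [12, 14, 20, 8, 29]
Final stack (bottom to top): [12, 14, 20, 8, 29]


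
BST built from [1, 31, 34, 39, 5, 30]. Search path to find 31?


BST root = 1
Search for 31: compare at each node
Path: [1, 31]


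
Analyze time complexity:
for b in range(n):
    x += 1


Per nesting level: O(n) = O(n)
Complexity: O(n)


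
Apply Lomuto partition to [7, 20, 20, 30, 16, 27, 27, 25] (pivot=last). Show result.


Elements <= 25 go left of pivot.
Result: [7, 20, 20, 16, 25, 27, 27, 30], pivot at index 4


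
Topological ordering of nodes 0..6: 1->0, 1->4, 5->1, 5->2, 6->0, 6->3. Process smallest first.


Kahn's algorithm, process smallest node first
Order: [5, 1, 2, 4, 6, 0, 3]


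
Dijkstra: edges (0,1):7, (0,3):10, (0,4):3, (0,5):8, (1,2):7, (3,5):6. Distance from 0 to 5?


Dijkstra from 0:
Distances: {0: 0, 1: 7, 2: 14, 3: 10, 4: 3, 5: 8}
Shortest distance to 5 = 8, path = [0, 5]


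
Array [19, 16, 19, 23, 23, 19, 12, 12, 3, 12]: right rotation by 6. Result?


Right rotate by 6: [23, 19, 12, 12, 3, 12, 19, 16, 19, 23]


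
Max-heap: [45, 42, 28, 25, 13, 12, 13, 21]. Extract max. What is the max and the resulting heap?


Max = 45
Replace root with last, heapify down
Resulting heap: [42, 25, 28, 21, 13, 12, 13]


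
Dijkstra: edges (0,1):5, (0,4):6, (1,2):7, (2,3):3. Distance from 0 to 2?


Dijkstra from 0:
Distances: {0: 0, 1: 5, 2: 12, 3: 15, 4: 6}
Shortest distance to 2 = 12, path = [0, 1, 2]


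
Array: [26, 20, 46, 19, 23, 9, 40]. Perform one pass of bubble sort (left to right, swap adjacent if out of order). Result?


After one pass: [20, 26, 19, 23, 9, 40, 46]


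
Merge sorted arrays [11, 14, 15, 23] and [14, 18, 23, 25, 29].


Compare heads, take smaller each step.
Merged: [11, 14, 14, 15, 18, 23, 23, 25, 29]


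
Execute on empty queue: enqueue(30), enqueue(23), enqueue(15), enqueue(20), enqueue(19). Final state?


enqueue(30) -> [30]
enqueue(23) -> [30, 23]
enqueue(15) -> [30, 23, 15]
enqueue(20) -> [30, 23, 15, 20]
enqueue(19) -> [30, 23, 15, 20, 19]
Final queue (front to back): [30, 23, 15, 20, 19]


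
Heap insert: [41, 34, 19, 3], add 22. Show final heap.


Append 22: [41, 34, 19, 3, 22]
Bubble up: no swaps needed
Result: [41, 34, 19, 3, 22]


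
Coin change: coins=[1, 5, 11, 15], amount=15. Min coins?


dp[0]=0; dp[i]=1+min(dp[i-c] for c in coins)
...dp[10]=2, dp[11]=1, dp[12]=2, dp[13]=3, dp[14]=4, dp[15]=1
Minimum coins for 15 = 1


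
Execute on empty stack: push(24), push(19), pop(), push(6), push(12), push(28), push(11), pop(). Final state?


push(24) -> [24]
push(19) -> [24, 19]
pop() returns 19 -> [24]
push(6) -> [24, 6]
push(12) -> [24, 6, 12]
push(28) -> [24, 6, 12, 28]
push(11) -> [24, 6, 12, 28, 11]
pop() returns 11 -> [24, 6, 12, 28]
Final stack (bottom to top): [24, 6, 12, 28]


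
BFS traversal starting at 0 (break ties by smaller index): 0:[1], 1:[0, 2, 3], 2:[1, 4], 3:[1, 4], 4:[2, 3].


BFS queue: start with [0]
Visit order: [0, 1, 2, 3, 4]


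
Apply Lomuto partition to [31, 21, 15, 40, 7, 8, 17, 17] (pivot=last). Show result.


Elements <= 17 go left of pivot.
Result: [15, 7, 8, 17, 17, 31, 40, 21], pivot at index 4


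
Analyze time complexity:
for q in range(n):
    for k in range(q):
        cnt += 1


Per nesting level: O(n) * O(n) [triangular over q] = O(n^2)
Complexity: O(n^2)


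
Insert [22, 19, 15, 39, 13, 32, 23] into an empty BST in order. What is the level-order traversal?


Root = 22; build tree by BST insertion.
Level-Order traversal: [22, 19, 39, 15, 32, 13, 23]


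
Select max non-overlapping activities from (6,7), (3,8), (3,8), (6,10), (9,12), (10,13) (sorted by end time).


Greedy: pick earliest-ending, then skip overlaps.
Selected (2 activities): [(6, 7), (9, 12)]


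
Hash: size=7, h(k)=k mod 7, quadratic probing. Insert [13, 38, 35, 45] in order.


Insertions: 13->slot 6; 38->slot 3; 35->slot 0; 45->slot 4
Table: [35, None, None, 38, 45, None, 13]


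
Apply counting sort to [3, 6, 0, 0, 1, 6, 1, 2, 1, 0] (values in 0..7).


Count array: [3, 3, 1, 1, 0, 0, 2, 0]
Reconstruct: [0, 0, 0, 1, 1, 1, 2, 3, 6, 6]


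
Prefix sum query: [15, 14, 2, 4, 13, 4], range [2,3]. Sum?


Prefix sums: [0, 15, 29, 31, 35, 48, 52]
Sum[2..3] = prefix[4] - prefix[2] = 35 - 29 = 6


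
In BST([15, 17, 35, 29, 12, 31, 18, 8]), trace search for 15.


BST root = 15
Search for 15: compare at each node
Path: [15]


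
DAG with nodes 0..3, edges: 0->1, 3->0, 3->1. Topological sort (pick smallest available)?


Kahn's algorithm, process smallest node first
Order: [2, 3, 0, 1]


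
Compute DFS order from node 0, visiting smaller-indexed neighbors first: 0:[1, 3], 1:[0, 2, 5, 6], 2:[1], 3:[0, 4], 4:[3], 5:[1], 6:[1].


DFS stack-based: start with [0]
Visit order: [0, 1, 2, 5, 6, 3, 4]


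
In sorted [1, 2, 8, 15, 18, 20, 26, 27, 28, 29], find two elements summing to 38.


Two pointers: lo=0, hi=9
Found pair: (18, 20) summing to 38


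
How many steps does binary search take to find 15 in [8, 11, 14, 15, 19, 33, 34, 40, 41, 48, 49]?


Search for 15:
[0,10] mid=5 arr[5]=33
[0,4] mid=2 arr[2]=14
[3,4] mid=3 arr[3]=15
Total: 3 comparisons


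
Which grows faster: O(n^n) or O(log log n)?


double-logarithmic grows slower than n^n
O(log log n) is asymptotically smaller; O(n^n) grows faster


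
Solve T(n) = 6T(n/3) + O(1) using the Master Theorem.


a=6, b=3, c=0. log_3(6)=1.631 > c=0. Case 1: O(n^log_b(a)) = O(n^1.631)
Complexity: O(n^1.631)


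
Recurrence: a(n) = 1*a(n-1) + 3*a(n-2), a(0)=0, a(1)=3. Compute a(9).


Build bottom-up:
...a(7)=291, a(8)=651, a(9)=1*651+3*291=1524


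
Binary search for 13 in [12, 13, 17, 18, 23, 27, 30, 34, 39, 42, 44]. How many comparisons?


Search for 13:
[0,10] mid=5 arr[5]=27
[0,4] mid=2 arr[2]=17
[0,1] mid=0 arr[0]=12
[1,1] mid=1 arr[1]=13
Total: 4 comparisons


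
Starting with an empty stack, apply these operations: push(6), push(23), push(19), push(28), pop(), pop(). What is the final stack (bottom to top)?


push(6) -> [6]
push(23) -> [6, 23]
push(19) -> [6, 23, 19]
push(28) -> [6, 23, 19, 28]
pop() returns 28 -> [6, 23, 19]
pop() returns 19 -> [6, 23]
Final stack (bottom to top): [6, 23]


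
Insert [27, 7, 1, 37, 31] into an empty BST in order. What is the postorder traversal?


Root = 27; build tree by BST insertion.
Postorder traversal: [1, 7, 31, 37, 27]


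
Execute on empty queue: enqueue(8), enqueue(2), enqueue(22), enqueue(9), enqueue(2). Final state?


enqueue(8) -> [8]
enqueue(2) -> [8, 2]
enqueue(22) -> [8, 2, 22]
enqueue(9) -> [8, 2, 22, 9]
enqueue(2) -> [8, 2, 22, 9, 2]
Final queue (front to back): [8, 2, 22, 9, 2]


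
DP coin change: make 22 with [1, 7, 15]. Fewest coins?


dp[0]=0; dp[i]=1+min(dp[i-c] for c in coins)
...dp[17]=3, dp[18]=4, dp[19]=5, dp[20]=6, dp[21]=3, dp[22]=2
Minimum coins for 22 = 2


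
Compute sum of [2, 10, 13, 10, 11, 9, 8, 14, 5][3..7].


Prefix sums: [0, 2, 12, 25, 35, 46, 55, 63, 77, 82]
Sum[3..7] = prefix[8] - prefix[3] = 77 - 25 = 52


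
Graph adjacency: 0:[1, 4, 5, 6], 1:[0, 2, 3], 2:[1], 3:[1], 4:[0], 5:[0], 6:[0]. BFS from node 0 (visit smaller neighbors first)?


BFS queue: start with [0]
Visit order: [0, 1, 4, 5, 6, 2, 3]


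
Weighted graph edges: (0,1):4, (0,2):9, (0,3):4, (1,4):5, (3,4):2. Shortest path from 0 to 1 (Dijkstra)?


Dijkstra from 0:
Distances: {0: 0, 1: 4, 2: 9, 3: 4, 4: 6}
Shortest distance to 1 = 4, path = [0, 1]


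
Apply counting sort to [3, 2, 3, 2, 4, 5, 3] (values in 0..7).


Count array: [0, 0, 2, 3, 1, 1, 0, 0]
Reconstruct: [2, 2, 3, 3, 3, 4, 5]


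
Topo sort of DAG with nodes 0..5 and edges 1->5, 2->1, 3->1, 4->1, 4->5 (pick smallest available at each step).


Kahn's algorithm, process smallest node first
Order: [0, 2, 3, 4, 1, 5]


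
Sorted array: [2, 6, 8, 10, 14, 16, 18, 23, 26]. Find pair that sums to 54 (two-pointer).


Two pointers: lo=0, hi=8
No pair sums to 54


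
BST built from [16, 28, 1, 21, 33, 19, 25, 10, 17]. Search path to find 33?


BST root = 16
Search for 33: compare at each node
Path: [16, 28, 33]


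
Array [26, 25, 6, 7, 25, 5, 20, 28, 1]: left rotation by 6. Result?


Left rotate by 6: [20, 28, 1, 26, 25, 6, 7, 25, 5]


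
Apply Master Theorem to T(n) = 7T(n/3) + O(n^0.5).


a=7, b=3, c=0.5. log_3(7)=1.771 > c=0.5. Case 1: O(n^log_b(a)) = O(n^1.771)
Complexity: O(n^1.771)


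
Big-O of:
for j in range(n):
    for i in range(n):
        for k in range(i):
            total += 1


Per nesting level: O(n) * O(n) * O(n) [triangular over i] = O(n^3)
Complexity: O(n^3)


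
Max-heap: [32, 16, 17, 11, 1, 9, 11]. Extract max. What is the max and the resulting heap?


Max = 32
Replace root with last, heapify down
Resulting heap: [17, 16, 11, 11, 1, 9]


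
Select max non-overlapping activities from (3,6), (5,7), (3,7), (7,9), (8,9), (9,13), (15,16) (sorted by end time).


Greedy: pick earliest-ending, then skip overlaps.
Selected (4 activities): [(3, 6), (7, 9), (9, 13), (15, 16)]


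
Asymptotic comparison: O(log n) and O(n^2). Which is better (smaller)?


logarithmic grows slower than quadratic
O(log n) is asymptotically smaller; O(n^2) grows faster


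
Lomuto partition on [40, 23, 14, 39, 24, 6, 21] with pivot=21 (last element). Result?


Elements <= 21 go left of pivot.
Result: [14, 6, 21, 39, 24, 23, 40], pivot at index 2


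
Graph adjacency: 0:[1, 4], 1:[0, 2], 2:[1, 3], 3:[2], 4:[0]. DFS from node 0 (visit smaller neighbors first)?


DFS stack-based: start with [0]
Visit order: [0, 1, 2, 3, 4]


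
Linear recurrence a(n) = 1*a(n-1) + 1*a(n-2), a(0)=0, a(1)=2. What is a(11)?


Build bottom-up:
...a(9)=68, a(10)=110, a(11)=1*110+1*68=178


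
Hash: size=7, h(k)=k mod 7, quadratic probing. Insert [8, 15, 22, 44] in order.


Insertions: 8->slot 1; 15->slot 2; 22->slot 5; 44->slot 3
Table: [None, 8, 15, 44, None, 22, None]


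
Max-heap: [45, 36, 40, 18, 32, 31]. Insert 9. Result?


Append 9: [45, 36, 40, 18, 32, 31, 9]
Bubble up: no swaps needed
Result: [45, 36, 40, 18, 32, 31, 9]


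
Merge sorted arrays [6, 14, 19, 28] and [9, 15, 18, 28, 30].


Compare heads, take smaller each step.
Merged: [6, 9, 14, 15, 18, 19, 28, 28, 30]


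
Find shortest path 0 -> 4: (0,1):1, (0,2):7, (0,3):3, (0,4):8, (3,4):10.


Dijkstra from 0:
Distances: {0: 0, 1: 1, 2: 7, 3: 3, 4: 8}
Shortest distance to 4 = 8, path = [0, 4]


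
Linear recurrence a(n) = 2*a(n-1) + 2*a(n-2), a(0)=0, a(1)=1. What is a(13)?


Build bottom-up:
...a(11)=18272, a(12)=49920, a(13)=2*49920+2*18272=136384


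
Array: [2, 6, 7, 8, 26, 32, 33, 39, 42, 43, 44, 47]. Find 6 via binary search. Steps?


Search for 6:
[0,11] mid=5 arr[5]=32
[0,4] mid=2 arr[2]=7
[0,1] mid=0 arr[0]=2
[1,1] mid=1 arr[1]=6
Total: 4 comparisons


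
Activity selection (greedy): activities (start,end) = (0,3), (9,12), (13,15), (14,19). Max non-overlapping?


Greedy: pick earliest-ending, then skip overlaps.
Selected (3 activities): [(0, 3), (9, 12), (13, 15)]


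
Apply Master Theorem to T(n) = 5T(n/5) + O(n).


a=5, b=5, c=1. log_5(5)=1 = c=1. Case 2: O(n^c log n) = O(n log n)
Complexity: O(n log n)


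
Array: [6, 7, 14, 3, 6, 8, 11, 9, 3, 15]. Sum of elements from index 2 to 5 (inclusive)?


Prefix sums: [0, 6, 13, 27, 30, 36, 44, 55, 64, 67, 82]
Sum[2..5] = prefix[6] - prefix[2] = 44 - 13 = 31


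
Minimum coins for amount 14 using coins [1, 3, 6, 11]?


dp[0]=0; dp[i]=1+min(dp[i-c] for c in coins)
...dp[9]=2, dp[10]=3, dp[11]=1, dp[12]=2, dp[13]=3, dp[14]=2
Minimum coins for 14 = 2


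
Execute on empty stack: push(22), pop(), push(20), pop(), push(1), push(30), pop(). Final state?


push(22) -> [22]
pop() returns 22 -> []
push(20) -> [20]
pop() returns 20 -> []
push(1) -> [1]
push(30) -> [1, 30]
pop() returns 30 -> [1]
Final stack (bottom to top): [1]


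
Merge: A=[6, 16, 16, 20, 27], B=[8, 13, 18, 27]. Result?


Compare heads, take smaller each step.
Merged: [6, 8, 13, 16, 16, 18, 20, 27, 27]


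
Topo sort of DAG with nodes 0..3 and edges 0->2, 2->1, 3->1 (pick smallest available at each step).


Kahn's algorithm, process smallest node first
Order: [0, 2, 3, 1]


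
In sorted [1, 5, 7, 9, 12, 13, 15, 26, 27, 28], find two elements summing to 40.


Two pointers: lo=0, hi=9
Found pair: (12, 28) summing to 40


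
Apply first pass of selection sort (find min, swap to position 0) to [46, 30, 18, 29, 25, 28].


After one pass: [18, 30, 46, 29, 25, 28]


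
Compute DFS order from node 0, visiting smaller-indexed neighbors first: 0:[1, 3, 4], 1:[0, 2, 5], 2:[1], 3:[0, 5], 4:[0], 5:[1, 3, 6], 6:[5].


DFS stack-based: start with [0]
Visit order: [0, 1, 2, 5, 3, 6, 4]


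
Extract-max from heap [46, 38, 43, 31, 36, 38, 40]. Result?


Max = 46
Replace root with last, heapify down
Resulting heap: [43, 38, 40, 31, 36, 38]


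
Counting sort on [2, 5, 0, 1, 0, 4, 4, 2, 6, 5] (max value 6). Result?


Count array: [2, 1, 2, 0, 2, 2, 1]
Reconstruct: [0, 0, 1, 2, 2, 4, 4, 5, 5, 6]


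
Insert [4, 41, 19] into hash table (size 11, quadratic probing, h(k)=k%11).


Insertions: 4->slot 4; 41->slot 8; 19->slot 9
Table: [None, None, None, None, 4, None, None, None, 41, 19, None]


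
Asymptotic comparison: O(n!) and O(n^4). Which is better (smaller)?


quartic grows slower than factorial
O(n^4) is asymptotically smaller; O(n!) grows faster


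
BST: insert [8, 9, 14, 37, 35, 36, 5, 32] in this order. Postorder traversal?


Root = 8; build tree by BST insertion.
Postorder traversal: [5, 32, 36, 35, 37, 14, 9, 8]


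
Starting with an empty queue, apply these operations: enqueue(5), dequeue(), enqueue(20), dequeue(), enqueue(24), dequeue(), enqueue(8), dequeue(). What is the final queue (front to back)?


enqueue(5) -> [5]
dequeue() returns 5 -> []
enqueue(20) -> [20]
dequeue() returns 20 -> []
enqueue(24) -> [24]
dequeue() returns 24 -> []
enqueue(8) -> [8]
dequeue() returns 8 -> []
Final queue (front to back): []


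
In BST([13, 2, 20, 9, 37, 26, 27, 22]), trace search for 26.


BST root = 13
Search for 26: compare at each node
Path: [13, 20, 37, 26]


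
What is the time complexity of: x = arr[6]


Analysis: constant-time operation, no loop
Complexity: O(1)


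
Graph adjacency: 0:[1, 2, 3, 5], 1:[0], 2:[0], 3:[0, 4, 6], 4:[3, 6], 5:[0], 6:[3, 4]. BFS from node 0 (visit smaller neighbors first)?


BFS queue: start with [0]
Visit order: [0, 1, 2, 3, 5, 4, 6]


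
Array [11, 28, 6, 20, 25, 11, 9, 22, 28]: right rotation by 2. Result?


Right rotate by 2: [22, 28, 11, 28, 6, 20, 25, 11, 9]


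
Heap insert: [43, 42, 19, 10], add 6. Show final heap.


Append 6: [43, 42, 19, 10, 6]
Bubble up: no swaps needed
Result: [43, 42, 19, 10, 6]


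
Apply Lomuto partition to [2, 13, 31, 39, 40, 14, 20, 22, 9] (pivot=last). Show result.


Elements <= 9 go left of pivot.
Result: [2, 9, 31, 39, 40, 14, 20, 22, 13], pivot at index 1


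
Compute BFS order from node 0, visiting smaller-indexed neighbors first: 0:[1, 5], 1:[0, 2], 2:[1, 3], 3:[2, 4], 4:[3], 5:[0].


BFS queue: start with [0]
Visit order: [0, 1, 5, 2, 3, 4]


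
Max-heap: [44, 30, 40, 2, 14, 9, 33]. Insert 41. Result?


Append 41: [44, 30, 40, 2, 14, 9, 33, 41]
Bubble up: swap idx 7(41) with idx 3(2); swap idx 3(41) with idx 1(30)
Result: [44, 41, 40, 30, 14, 9, 33, 2]


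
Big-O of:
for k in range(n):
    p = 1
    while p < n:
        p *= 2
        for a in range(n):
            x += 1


Per nesting level: O(n) * O(log n) * O(n) = O(n^2 log n)
Complexity: O(n^2 log n)


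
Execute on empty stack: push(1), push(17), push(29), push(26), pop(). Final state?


push(1) -> [1]
push(17) -> [1, 17]
push(29) -> [1, 17, 29]
push(26) -> [1, 17, 29, 26]
pop() returns 26 -> [1, 17, 29]
Final stack (bottom to top): [1, 17, 29]


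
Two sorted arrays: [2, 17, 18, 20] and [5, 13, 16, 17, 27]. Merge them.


Compare heads, take smaller each step.
Merged: [2, 5, 13, 16, 17, 17, 18, 20, 27]


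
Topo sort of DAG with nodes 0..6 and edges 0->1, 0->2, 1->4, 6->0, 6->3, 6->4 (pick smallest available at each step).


Kahn's algorithm, process smallest node first
Order: [5, 6, 0, 1, 2, 3, 4]


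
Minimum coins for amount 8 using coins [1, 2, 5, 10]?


dp[0]=0; dp[i]=1+min(dp[i-c] for c in coins)
...dp[3]=2, dp[4]=2, dp[5]=1, dp[6]=2, dp[7]=2, dp[8]=3
Minimum coins for 8 = 3


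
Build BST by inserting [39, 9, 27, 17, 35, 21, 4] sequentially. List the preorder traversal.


Root = 39; build tree by BST insertion.
Preorder traversal: [39, 9, 4, 27, 17, 21, 35]


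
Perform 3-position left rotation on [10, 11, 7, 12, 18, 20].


Left rotate by 3: [12, 18, 20, 10, 11, 7]


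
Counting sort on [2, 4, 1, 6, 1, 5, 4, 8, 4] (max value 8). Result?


Count array: [0, 2, 1, 0, 3, 1, 1, 0, 1]
Reconstruct: [1, 1, 2, 4, 4, 4, 5, 6, 8]


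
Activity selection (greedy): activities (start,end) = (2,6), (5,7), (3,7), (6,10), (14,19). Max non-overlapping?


Greedy: pick earliest-ending, then skip overlaps.
Selected (3 activities): [(2, 6), (6, 10), (14, 19)]


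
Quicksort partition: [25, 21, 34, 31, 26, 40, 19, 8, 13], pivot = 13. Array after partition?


Elements <= 13 go left of pivot.
Result: [8, 13, 34, 31, 26, 40, 19, 25, 21], pivot at index 1


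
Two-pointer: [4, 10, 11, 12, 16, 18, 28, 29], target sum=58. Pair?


Two pointers: lo=0, hi=7
No pair sums to 58


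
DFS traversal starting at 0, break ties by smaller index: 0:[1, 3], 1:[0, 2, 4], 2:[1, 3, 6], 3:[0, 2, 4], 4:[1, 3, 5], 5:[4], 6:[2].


DFS stack-based: start with [0]
Visit order: [0, 1, 2, 3, 4, 5, 6]


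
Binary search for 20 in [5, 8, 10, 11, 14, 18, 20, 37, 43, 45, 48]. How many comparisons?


Search for 20:
[0,10] mid=5 arr[5]=18
[6,10] mid=8 arr[8]=43
[6,7] mid=6 arr[6]=20
Total: 3 comparisons


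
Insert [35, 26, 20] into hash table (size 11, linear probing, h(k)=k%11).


Insertions: 35->slot 2; 26->slot 4; 20->slot 9
Table: [None, None, 35, None, 26, None, None, None, None, 20, None]


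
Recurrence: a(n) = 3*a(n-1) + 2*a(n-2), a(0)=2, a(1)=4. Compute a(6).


Build bottom-up:
...a(4)=200, a(5)=712, a(6)=3*712+2*200=2536


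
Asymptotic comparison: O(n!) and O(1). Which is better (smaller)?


constant grows slower than factorial
O(1) is asymptotically smaller; O(n!) grows faster


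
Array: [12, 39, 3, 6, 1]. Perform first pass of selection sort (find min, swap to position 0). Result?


After one pass: [1, 39, 3, 6, 12]


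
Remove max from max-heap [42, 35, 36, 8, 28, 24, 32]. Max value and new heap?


Max = 42
Replace root with last, heapify down
Resulting heap: [36, 35, 32, 8, 28, 24]


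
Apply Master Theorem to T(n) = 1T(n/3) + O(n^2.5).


a=1, b=3, c=2.5. log_3(1)=0 < c=2.5. Case 3: O(n^c) = O(n^2.500)
Complexity: O(n^2.500)


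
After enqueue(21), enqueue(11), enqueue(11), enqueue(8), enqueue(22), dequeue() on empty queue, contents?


enqueue(21) -> [21]
enqueue(11) -> [21, 11]
enqueue(11) -> [21, 11, 11]
enqueue(8) -> [21, 11, 11, 8]
enqueue(22) -> [21, 11, 11, 8, 22]
dequeue() returns 21 -> [11, 11, 8, 22]
Final queue (front to back): [11, 11, 8, 22]


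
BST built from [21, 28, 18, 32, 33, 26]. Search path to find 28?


BST root = 21
Search for 28: compare at each node
Path: [21, 28]


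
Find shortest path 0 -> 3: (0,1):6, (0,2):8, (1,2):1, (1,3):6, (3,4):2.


Dijkstra from 0:
Distances: {0: 0, 1: 6, 2: 7, 3: 12, 4: 14}
Shortest distance to 3 = 12, path = [0, 1, 3]


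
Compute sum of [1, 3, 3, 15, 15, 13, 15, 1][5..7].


Prefix sums: [0, 1, 4, 7, 22, 37, 50, 65, 66]
Sum[5..7] = prefix[8] - prefix[5] = 66 - 37 = 29


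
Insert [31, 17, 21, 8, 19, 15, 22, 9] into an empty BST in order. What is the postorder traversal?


Root = 31; build tree by BST insertion.
Postorder traversal: [9, 15, 8, 19, 22, 21, 17, 31]


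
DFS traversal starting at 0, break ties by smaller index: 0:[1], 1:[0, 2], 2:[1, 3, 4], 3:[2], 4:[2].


DFS stack-based: start with [0]
Visit order: [0, 1, 2, 3, 4]


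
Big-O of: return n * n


Analysis: constant-time operation, no loop
Complexity: O(1)


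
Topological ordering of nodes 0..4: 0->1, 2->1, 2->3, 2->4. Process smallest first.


Kahn's algorithm, process smallest node first
Order: [0, 2, 1, 3, 4]


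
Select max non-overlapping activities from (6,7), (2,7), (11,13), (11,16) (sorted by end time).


Greedy: pick earliest-ending, then skip overlaps.
Selected (2 activities): [(6, 7), (11, 13)]


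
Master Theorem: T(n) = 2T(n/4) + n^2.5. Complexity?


a=2, b=4, c=2.5. log_4(2)=0.5 < c=2.5. Case 3: O(n^c) = O(n^2.500)
Complexity: O(n^2.500)


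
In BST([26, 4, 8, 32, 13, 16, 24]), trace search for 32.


BST root = 26
Search for 32: compare at each node
Path: [26, 32]


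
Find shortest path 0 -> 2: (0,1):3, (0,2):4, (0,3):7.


Dijkstra from 0:
Distances: {0: 0, 1: 3, 2: 4, 3: 7}
Shortest distance to 2 = 4, path = [0, 2]


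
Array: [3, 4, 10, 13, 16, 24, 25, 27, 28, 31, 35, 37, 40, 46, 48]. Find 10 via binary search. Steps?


Search for 10:
[0,14] mid=7 arr[7]=27
[0,6] mid=3 arr[3]=13
[0,2] mid=1 arr[1]=4
[2,2] mid=2 arr[2]=10
Total: 4 comparisons


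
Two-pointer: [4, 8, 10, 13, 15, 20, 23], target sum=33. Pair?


Two pointers: lo=0, hi=6
Found pair: (10, 23) summing to 33


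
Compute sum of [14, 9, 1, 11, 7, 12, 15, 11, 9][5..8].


Prefix sums: [0, 14, 23, 24, 35, 42, 54, 69, 80, 89]
Sum[5..8] = prefix[9] - prefix[5] = 89 - 42 = 47


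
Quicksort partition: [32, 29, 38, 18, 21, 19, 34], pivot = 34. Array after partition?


Elements <= 34 go left of pivot.
Result: [32, 29, 18, 21, 19, 34, 38], pivot at index 5


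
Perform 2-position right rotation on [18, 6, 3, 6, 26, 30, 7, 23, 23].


Right rotate by 2: [23, 23, 18, 6, 3, 6, 26, 30, 7]


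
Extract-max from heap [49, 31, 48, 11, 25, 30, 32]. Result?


Max = 49
Replace root with last, heapify down
Resulting heap: [48, 31, 32, 11, 25, 30]


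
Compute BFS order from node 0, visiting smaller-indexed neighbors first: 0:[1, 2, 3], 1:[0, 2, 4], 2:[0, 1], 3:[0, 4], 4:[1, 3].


BFS queue: start with [0]
Visit order: [0, 1, 2, 3, 4]


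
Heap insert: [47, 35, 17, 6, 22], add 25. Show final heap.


Append 25: [47, 35, 17, 6, 22, 25]
Bubble up: swap idx 5(25) with idx 2(17)
Result: [47, 35, 25, 6, 22, 17]


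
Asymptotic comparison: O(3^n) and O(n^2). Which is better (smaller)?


quadratic grows slower than exponential (base 3)
O(n^2) is asymptotically smaller; O(3^n) grows faster


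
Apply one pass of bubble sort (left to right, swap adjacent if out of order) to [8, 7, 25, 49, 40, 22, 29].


After one pass: [7, 8, 25, 40, 22, 29, 49]


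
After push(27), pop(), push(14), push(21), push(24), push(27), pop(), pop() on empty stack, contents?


push(27) -> [27]
pop() returns 27 -> []
push(14) -> [14]
push(21) -> [14, 21]
push(24) -> [14, 21, 24]
push(27) -> [14, 21, 24, 27]
pop() returns 27 -> [14, 21, 24]
pop() returns 24 -> [14, 21]
Final stack (bottom to top): [14, 21]


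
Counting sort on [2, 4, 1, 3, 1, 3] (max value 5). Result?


Count array: [0, 2, 1, 2, 1, 0]
Reconstruct: [1, 1, 2, 3, 3, 4]


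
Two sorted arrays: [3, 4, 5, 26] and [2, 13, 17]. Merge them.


Compare heads, take smaller each step.
Merged: [2, 3, 4, 5, 13, 17, 26]


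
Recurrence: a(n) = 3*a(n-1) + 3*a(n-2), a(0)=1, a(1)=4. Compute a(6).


Build bottom-up:
...a(4)=216, a(5)=819, a(6)=3*819+3*216=3105


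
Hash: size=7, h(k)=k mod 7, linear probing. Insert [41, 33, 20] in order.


Insertions: 41->slot 6; 33->slot 5; 20->slot 0
Table: [20, None, None, None, None, 33, 41]


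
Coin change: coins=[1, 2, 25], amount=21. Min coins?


dp[0]=0; dp[i]=1+min(dp[i-c] for c in coins)
...dp[16]=8, dp[17]=9, dp[18]=9, dp[19]=10, dp[20]=10, dp[21]=11
Minimum coins for 21 = 11


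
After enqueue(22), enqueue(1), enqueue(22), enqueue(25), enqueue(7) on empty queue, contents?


enqueue(22) -> [22]
enqueue(1) -> [22, 1]
enqueue(22) -> [22, 1, 22]
enqueue(25) -> [22, 1, 22, 25]
enqueue(7) -> [22, 1, 22, 25, 7]
Final queue (front to back): [22, 1, 22, 25, 7]


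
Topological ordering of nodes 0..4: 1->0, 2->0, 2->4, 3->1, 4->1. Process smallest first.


Kahn's algorithm, process smallest node first
Order: [2, 3, 4, 1, 0]


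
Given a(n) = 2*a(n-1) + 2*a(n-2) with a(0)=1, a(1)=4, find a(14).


Build bottom-up:
...a(12)=236224, a(13)=645376, a(14)=2*645376+2*236224=1763200


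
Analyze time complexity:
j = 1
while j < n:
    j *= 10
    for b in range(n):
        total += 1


Per nesting level: O(log n) * O(n) = O(n log n)
Complexity: O(n log n)


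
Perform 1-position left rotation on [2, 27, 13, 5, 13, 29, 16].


Left rotate by 1: [27, 13, 5, 13, 29, 16, 2]


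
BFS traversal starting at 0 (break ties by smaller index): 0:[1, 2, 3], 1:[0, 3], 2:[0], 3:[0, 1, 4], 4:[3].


BFS queue: start with [0]
Visit order: [0, 1, 2, 3, 4]


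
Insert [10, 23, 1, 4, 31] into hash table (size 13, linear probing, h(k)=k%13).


Insertions: 10->slot 10; 23->slot 11; 1->slot 1; 4->slot 4; 31->slot 5
Table: [None, 1, None, None, 4, 31, None, None, None, None, 10, 23, None]


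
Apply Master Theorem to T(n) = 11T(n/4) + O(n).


a=11, b=4, c=1. log_4(11)=1.730 > c=1. Case 1: O(n^log_b(a)) = O(n^1.730)
Complexity: O(n^1.730)


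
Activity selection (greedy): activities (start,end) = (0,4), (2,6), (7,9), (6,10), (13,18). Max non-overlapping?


Greedy: pick earliest-ending, then skip overlaps.
Selected (3 activities): [(0, 4), (7, 9), (13, 18)]


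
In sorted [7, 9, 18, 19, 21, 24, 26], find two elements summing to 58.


Two pointers: lo=0, hi=6
No pair sums to 58


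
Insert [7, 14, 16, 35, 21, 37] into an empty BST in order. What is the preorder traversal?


Root = 7; build tree by BST insertion.
Preorder traversal: [7, 14, 16, 35, 21, 37]


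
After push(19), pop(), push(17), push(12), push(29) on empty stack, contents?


push(19) -> [19]
pop() returns 19 -> []
push(17) -> [17]
push(12) -> [17, 12]
push(29) -> [17, 12, 29]
Final stack (bottom to top): [17, 12, 29]


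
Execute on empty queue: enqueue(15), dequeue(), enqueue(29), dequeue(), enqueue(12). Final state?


enqueue(15) -> [15]
dequeue() returns 15 -> []
enqueue(29) -> [29]
dequeue() returns 29 -> []
enqueue(12) -> [12]
Final queue (front to back): [12]


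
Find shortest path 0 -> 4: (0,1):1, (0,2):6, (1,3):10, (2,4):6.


Dijkstra from 0:
Distances: {0: 0, 1: 1, 2: 6, 3: 11, 4: 12}
Shortest distance to 4 = 12, path = [0, 2, 4]


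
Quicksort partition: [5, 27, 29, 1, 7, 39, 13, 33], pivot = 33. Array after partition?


Elements <= 33 go left of pivot.
Result: [5, 27, 29, 1, 7, 13, 33, 39], pivot at index 6


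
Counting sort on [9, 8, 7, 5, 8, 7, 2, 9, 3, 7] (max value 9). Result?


Count array: [0, 0, 1, 1, 0, 1, 0, 3, 2, 2]
Reconstruct: [2, 3, 5, 7, 7, 7, 8, 8, 9, 9]


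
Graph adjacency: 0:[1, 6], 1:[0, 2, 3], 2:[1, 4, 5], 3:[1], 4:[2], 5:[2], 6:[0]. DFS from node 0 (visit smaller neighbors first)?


DFS stack-based: start with [0]
Visit order: [0, 1, 2, 4, 5, 3, 6]


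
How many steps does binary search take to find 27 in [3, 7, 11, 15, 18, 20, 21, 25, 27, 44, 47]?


Search for 27:
[0,10] mid=5 arr[5]=20
[6,10] mid=8 arr[8]=27
Total: 2 comparisons


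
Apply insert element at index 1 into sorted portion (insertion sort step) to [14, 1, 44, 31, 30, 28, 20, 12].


After one pass: [1, 14, 44, 31, 30, 28, 20, 12]


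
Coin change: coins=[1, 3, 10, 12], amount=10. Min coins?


dp[0]=0; dp[i]=1+min(dp[i-c] for c in coins)
...dp[5]=3, dp[6]=2, dp[7]=3, dp[8]=4, dp[9]=3, dp[10]=1
Minimum coins for 10 = 1


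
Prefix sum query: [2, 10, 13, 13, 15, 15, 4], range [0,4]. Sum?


Prefix sums: [0, 2, 12, 25, 38, 53, 68, 72]
Sum[0..4] = prefix[5] - prefix[0] = 53 - 0 = 53


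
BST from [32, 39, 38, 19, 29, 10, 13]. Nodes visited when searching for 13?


BST root = 32
Search for 13: compare at each node
Path: [32, 19, 10, 13]


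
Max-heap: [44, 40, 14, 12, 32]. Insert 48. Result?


Append 48: [44, 40, 14, 12, 32, 48]
Bubble up: swap idx 5(48) with idx 2(14); swap idx 2(48) with idx 0(44)
Result: [48, 40, 44, 12, 32, 14]


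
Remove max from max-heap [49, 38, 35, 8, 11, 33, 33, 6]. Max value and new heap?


Max = 49
Replace root with last, heapify down
Resulting heap: [38, 11, 35, 8, 6, 33, 33]


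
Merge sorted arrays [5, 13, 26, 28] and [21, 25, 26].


Compare heads, take smaller each step.
Merged: [5, 13, 21, 25, 26, 26, 28]


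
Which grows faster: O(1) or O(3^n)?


constant grows slower than exponential (base 3)
O(1) is asymptotically smaller; O(3^n) grows faster


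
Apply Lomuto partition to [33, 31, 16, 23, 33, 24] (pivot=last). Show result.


Elements <= 24 go left of pivot.
Result: [16, 23, 24, 31, 33, 33], pivot at index 2


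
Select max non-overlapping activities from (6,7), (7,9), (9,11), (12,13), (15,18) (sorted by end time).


Greedy: pick earliest-ending, then skip overlaps.
Selected (5 activities): [(6, 7), (7, 9), (9, 11), (12, 13), (15, 18)]


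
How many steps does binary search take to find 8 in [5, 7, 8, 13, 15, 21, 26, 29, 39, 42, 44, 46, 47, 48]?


Search for 8:
[0,13] mid=6 arr[6]=26
[0,5] mid=2 arr[2]=8
Total: 2 comparisons


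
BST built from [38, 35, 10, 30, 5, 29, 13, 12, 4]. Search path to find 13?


BST root = 38
Search for 13: compare at each node
Path: [38, 35, 10, 30, 29, 13]


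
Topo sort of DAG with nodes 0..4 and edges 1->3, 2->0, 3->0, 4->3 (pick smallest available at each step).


Kahn's algorithm, process smallest node first
Order: [1, 2, 4, 3, 0]


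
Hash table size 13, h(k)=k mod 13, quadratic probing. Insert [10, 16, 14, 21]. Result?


Insertions: 10->slot 10; 16->slot 3; 14->slot 1; 21->slot 8
Table: [None, 14, None, 16, None, None, None, None, 21, None, 10, None, None]


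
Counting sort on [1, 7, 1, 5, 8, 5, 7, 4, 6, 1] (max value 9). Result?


Count array: [0, 3, 0, 0, 1, 2, 1, 2, 1, 0]
Reconstruct: [1, 1, 1, 4, 5, 5, 6, 7, 7, 8]


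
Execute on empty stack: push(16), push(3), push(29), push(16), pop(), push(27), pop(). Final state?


push(16) -> [16]
push(3) -> [16, 3]
push(29) -> [16, 3, 29]
push(16) -> [16, 3, 29, 16]
pop() returns 16 -> [16, 3, 29]
push(27) -> [16, 3, 29, 27]
pop() returns 27 -> [16, 3, 29]
Final stack (bottom to top): [16, 3, 29]


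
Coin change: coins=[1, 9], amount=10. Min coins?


dp[0]=0; dp[i]=1+min(dp[i-c] for c in coins)
...dp[5]=5, dp[6]=6, dp[7]=7, dp[8]=8, dp[9]=1, dp[10]=2
Minimum coins for 10 = 2


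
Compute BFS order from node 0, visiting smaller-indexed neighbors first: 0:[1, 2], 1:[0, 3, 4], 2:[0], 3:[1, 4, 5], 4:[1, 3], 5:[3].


BFS queue: start with [0]
Visit order: [0, 1, 2, 3, 4, 5]


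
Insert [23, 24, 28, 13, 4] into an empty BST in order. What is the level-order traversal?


Root = 23; build tree by BST insertion.
Level-Order traversal: [23, 13, 24, 4, 28]


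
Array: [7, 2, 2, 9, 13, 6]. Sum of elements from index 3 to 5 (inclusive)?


Prefix sums: [0, 7, 9, 11, 20, 33, 39]
Sum[3..5] = prefix[6] - prefix[3] = 39 - 11 = 28


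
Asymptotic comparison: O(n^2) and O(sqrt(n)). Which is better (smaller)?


sublinear grows slower than quadratic
O(sqrt(n)) is asymptotically smaller; O(n^2) grows faster


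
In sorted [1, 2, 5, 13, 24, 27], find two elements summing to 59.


Two pointers: lo=0, hi=5
No pair sums to 59


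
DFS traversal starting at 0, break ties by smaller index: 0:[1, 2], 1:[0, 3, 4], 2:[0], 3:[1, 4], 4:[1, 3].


DFS stack-based: start with [0]
Visit order: [0, 1, 3, 4, 2]


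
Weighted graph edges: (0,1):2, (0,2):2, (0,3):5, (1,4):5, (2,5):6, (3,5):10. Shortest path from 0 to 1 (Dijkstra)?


Dijkstra from 0:
Distances: {0: 0, 1: 2, 2: 2, 3: 5, 4: 7, 5: 8}
Shortest distance to 1 = 2, path = [0, 1]


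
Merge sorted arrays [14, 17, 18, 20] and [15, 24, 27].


Compare heads, take smaller each step.
Merged: [14, 15, 17, 18, 20, 24, 27]


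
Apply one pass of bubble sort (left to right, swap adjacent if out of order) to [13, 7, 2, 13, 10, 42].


After one pass: [7, 2, 13, 10, 13, 42]
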